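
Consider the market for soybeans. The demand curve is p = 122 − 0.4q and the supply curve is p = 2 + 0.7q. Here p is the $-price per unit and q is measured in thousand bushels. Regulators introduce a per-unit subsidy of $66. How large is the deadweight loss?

Competitive equilibrium: 122 − 0.4q = 2 + 0.7q → q* = 109.0909, p* = 78.3636.
The subsidy lowers effective supply by 66: p = 0.7q − 64.
New quantity: 122 − 0.4q = 0.7q − 64 → q' = 169.0909.
Overproduction Δq = 169.0909 − 109.0909 = 60; wedge = subsidy = 66.
The triangle = ½ × 60 × 66 = $1980 thousand.

$1980 thousand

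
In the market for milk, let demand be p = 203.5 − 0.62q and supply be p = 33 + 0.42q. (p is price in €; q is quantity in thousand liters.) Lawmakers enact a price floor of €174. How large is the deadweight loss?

€7040.82 thousand

Competitive equilibrium: 203.5 − 0.62q = 33 + 0.42q → q* = 163.9423, p* = 101.8558.
At the floor p = 174, quantity demanded = (203.5 − 174)/0.62 = 47.5806.
Sellers' marginal cost at q' = 47.5806: 33 + 0.42·47.5806 = 52.9839.
Δq = 163.9423 − 47.5806 = 116.3617; wedge = 174 − 52.9839 = 121.0161.
Welfare loss = ½ × 116.3617 × 121.0161 = €7040.82 thousand.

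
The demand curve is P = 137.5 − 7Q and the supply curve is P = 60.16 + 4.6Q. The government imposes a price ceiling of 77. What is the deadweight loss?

52.42

Competitive equilibrium: 137.5 − 7Q = 60.16 + 4.6Q → Q* = 6.6672, P* = 90.8293.
At the ceiling P = 77, quantity supplied = (77 − 60.16)/4.6 = 3.6609.
Willingness to pay at Q' = 3.6609: 137.5 − 7·3.6609 = 111.8737.
ΔQ = 6.6672 − 3.6609 = 3.0063; wedge = 111.8737 − 77 = 34.8737.
The triangle = ½ × 3.0063 × 34.8737 = 52.42.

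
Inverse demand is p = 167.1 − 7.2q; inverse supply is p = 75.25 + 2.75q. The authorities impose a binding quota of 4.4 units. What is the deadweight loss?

116.12

Competitive equilibrium: 167.1 − 7.2q = 75.25 + 2.75q → q* = 9.2312, p* = 100.6357.
At q = 4.4: demand price = 167.1 − 7.2·4.4 = 135.42; supply price = 75.25 + 2.75·4.4 = 87.35.
Δq = 9.2312 − 4.4 = 4.8312; wedge = 135.42 − 87.35 = 48.07.
DWL = ½ × 4.8312 × 48.07 = 116.12.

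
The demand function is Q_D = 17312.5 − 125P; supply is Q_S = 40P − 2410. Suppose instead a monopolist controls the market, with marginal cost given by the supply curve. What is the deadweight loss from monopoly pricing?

In inverse form: demand P = 138.5 − 0.008Q, supply P = 60.25 + 0.025Q.
Competitive equilibrium: 138.5 − 0.008Q = 60.25 + 0.025Q → Q* = 2371.2121, P* = 119.5303.
Marginal revenue: MR = 138.5 − 0.016Q. Set MR = MC: 138.5 − 0.016Q = 60.25 + 0.025Q → Q_m = 1908.5366.
Price P_m = 138.5 − 0.008·1908.5366 = 123.2317; MC(Q_m) = 60.25 + 0.025·1908.5366 = 107.9634.
Competitive Q* = 2371.2121, so ΔQ = 462.6755; wedge = 123.2317 − 107.9634 = 15.2683.
Deadweight loss = ½ × 462.6755 × 15.2683 = 3532.13.

3532.13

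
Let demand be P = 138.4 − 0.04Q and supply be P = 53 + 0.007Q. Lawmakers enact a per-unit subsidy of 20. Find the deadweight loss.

Competitive equilibrium: 138.4 − 0.04Q = 53 + 0.007Q → Q* = 1817.0213, P* = 65.7191.
The subsidy lowers effective supply by 20: P = 33 + 0.007Q.
New quantity: 138.4 − 0.04Q = 33 + 0.007Q → Q' = 2242.5532.
Overproduction ΔQ = 2242.5532 − 1817.0213 = 425.5319; wedge = subsidy = 20.
DWL = ½ × 425.5319 × 20 = 4255.32.

4255.32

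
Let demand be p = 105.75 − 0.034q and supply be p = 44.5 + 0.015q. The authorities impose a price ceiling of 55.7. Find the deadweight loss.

Competitive equilibrium: 105.75 − 0.034q = 44.5 + 0.015q → q* = 1250, p* = 63.25.
At the ceiling p = 55.7, quantity supplied = (55.7 − 44.5)/0.015 = 746.66667.
Willingness to pay at q' = 746.66667: 105.75 − 0.034·746.66667 = 80.36333.
Δq = 1250 − 746.66667 = 503.33333; wedge = 80.36333 − 55.7 = 24.66333.
Deadweight loss = ½ × 503.33333 × 24.66333 = 6206.94.

6206.94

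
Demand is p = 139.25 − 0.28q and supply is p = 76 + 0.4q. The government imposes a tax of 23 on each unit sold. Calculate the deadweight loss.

Competitive equilibrium: 139.25 − 0.28q = 76 + 0.4q → q* = 93.0147, p* = 113.2059.
With the tax, the buyer price exceeds the seller price by 23: (139.25 − 0.28q) − (76 + 0.4q) = 23 → q' = 59.1912.
Δq = 93.0147 − 59.1912 = 33.8235; the wedge equals the tax, 23.
DWL = ½ × 33.8235 × 23 = 388.97.

388.97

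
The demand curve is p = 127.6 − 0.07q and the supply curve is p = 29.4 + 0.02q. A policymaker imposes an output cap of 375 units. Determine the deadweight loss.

Competitive equilibrium: 127.6 − 0.07q = 29.4 + 0.02q → q* = 1091.1111, p* = 51.2222.
At q = 375: demand price = 127.6 − 0.07·375 = 101.35; supply price = 29.4 + 0.02·375 = 36.9.
Δq = 1091.1111 − 375 = 716.1111; wedge = 101.35 − 36.9 = 64.45.
The triangle = ½ × 716.1111 × 64.45 = 23076.68.

23076.68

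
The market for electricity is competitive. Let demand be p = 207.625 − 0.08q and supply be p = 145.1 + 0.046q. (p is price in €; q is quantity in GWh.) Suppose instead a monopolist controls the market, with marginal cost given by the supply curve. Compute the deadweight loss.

Competitive equilibrium: 207.625 − 0.08q = 145.1 + 0.046q → q* = 496.23016, p* = 167.92659.
Marginal revenue: MR = 207.625 − 0.16q. Set MR = MC: 207.625 − 0.16q = 145.1 + 0.046q → q_m = 303.51942.
Price p_m = 207.625 − 0.08·303.51942 = 183.34345; MC(q_m) = 145.1 + 0.046·303.51942 = 159.06189.
Competitive q* = 496.23016, so Δq = 192.71074; wedge = 183.34345 − 159.06189 = 24.28156.
DWL = ½ × 192.71074 × 24.28156 = €2339.66.

€2339.66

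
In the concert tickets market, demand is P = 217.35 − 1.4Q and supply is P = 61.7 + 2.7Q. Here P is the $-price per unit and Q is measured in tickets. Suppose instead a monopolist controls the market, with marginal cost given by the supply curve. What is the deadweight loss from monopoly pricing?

Competitive equilibrium: 217.35 − 1.4Q = 61.7 + 2.7Q → Q* = 37.9634, P* = 164.2012.
Marginal revenue: MR = 217.35 − 2.8Q. Set MR = MC: 217.35 − 2.8Q = 61.7 + 2.7Q → Q_m = 28.3.
Price P_m = 217.35 − 1.4·28.3 = 177.73; MC(Q_m) = 61.7 + 2.7·28.3 = 138.11.
Competitive Q* = 37.9634, so ΔQ = 9.6634; wedge = 177.73 − 138.11 = 39.62.
The triangle = ½ × 9.6634 × 39.62 = $191.43.

$191.43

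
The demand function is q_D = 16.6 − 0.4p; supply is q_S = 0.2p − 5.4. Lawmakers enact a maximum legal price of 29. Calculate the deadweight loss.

In inverse form: demand p = 41.5 − 2.5q, supply p = 27 + 5q.
Competitive equilibrium: 41.5 − 2.5q = 27 + 5q → q* = 1.9333, p* = 36.6667.
At the ceiling p = 29, quantity supplied = (29 − 27)/5 = 0.4.
Willingness to pay at q' = 0.4: 41.5 − 2.5·0.4 = 40.5.
Δq = 1.9333 − 0.4 = 1.5333; wedge = 40.5 − 29 = 11.5.
Welfare loss = ½ × 1.5333 × 11.5 = 8.82.

8.82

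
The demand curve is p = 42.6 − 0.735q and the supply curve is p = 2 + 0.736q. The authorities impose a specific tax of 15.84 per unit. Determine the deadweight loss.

Competitive equilibrium: 42.6 − 0.735q = 2 + 0.736q → q* = 27.6003, p* = 22.3138.
With the tax, the buyer price exceeds the seller price by 15.84: (42.6 − 0.735q) − (2 + 0.736q) = 15.84 → q' = 16.8321.
Δq = 27.6003 − 16.8321 = 10.7682; the wedge equals the tax, 15.84.
Welfare loss = ½ × 10.7682 × 15.84 = 85.28.

85.28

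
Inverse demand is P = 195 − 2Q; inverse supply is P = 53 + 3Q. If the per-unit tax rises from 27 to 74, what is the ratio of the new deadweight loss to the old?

Competitive equilibrium: 195 − 2Q = 53 + 3Q → Q* = 28.4, P* = 138.2.
For a per-unit tax t: ΔQ = t/5, so DWL = ½·t·(t/5) = t²/10.
At t = 27: DWL = 72.9. At t = 74: DWL = 547.6.
Ratio = (74/27)² = 7.512.

7.512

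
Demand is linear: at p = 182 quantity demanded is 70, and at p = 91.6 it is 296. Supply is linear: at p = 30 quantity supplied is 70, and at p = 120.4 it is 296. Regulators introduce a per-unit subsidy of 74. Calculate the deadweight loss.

3422.50

Demand slope = (91.6 − 182)/(296 − 70) = −0.4, so p = 210 − 0.4q.
Supply slope = (120.4 − 30)/(296 − 70) = 0.4, so p = 2 + 0.4q.
Competitive equilibrium: 210 − 0.4q = 2 + 0.4q → q* = 260, p* = 106.
The subsidy lowers effective supply by 74: p = 0.4q − 72.
New quantity: 210 − 0.4q = 0.4q − 72 → q' = 352.5.
Overproduction Δq = 352.5 − 260 = 92.5; wedge = subsidy = 74.
DWL = ½ × 92.5 × 74 = 3422.50.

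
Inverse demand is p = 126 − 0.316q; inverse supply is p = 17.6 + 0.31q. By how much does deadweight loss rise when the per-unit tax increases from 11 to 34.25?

840.31

Competitive equilibrium: 126 − 0.316q = 17.6 + 0.31q → q* = 173.1629, p* = 71.2805.
For a per-unit tax t: Δq = t/0.626, so DWL = ½·t·(t/0.626) = t²/1.252.
At t = 11: DWL = 96.645. At t = 34.25: DWL = 936.951.
Increase = 936.951 − 96.645 = 840.31.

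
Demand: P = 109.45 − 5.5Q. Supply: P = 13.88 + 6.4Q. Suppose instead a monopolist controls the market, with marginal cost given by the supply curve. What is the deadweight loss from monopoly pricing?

Competitive equilibrium: 109.45 − 5.5Q = 13.88 + 6.4Q → Q* = 8.0311, P* = 65.279.
Marginal revenue: MR = 109.45 − 11Q. Set MR = MC: 109.45 − 11Q = 13.88 + 6.4Q → Q_m = 5.4925.
Price P_m = 109.45 − 5.5·5.4925 = 79.2413; MC(Q_m) = 13.88 + 6.4·5.4925 = 49.032.
Competitive Q* = 8.0311, so ΔQ = 2.5386; wedge = 79.2413 − 49.032 = 30.2093.
Deadweight loss = ½ × 2.5386 × 30.2093 = 38.34.

38.34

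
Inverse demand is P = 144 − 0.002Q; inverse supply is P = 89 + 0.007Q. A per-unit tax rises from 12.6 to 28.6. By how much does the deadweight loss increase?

36622.22

Competitive equilibrium: 144 − 0.002Q = 89 + 0.007Q → Q* = 6111.1111, P* = 131.7778.
For a per-unit tax t: ΔQ = t/0.009, so DWL = ½·t·(t/0.009) = t²/0.018.
At t = 12.6: DWL = 8820. At t = 28.6: DWL = 45442.222.
Increase = 45442.222 − 8820 = 36622.22.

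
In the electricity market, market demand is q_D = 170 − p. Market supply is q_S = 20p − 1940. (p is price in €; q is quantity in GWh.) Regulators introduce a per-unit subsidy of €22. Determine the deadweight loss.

€230.48

In inverse form: demand p = 170 − q, supply p = 97 + 0.05q.
Competitive equilibrium: 170 − q = 97 + 0.05q → q* = 69.5238, p* = 100.4762.
The subsidy lowers effective supply by 22: p = 75 + 0.05q.
New quantity: 170 − q = 75 + 0.05q → q' = 90.4762.
Overproduction Δq = 90.4762 − 69.5238 = 20.9524; wedge = subsidy = 22.
Deadweight loss = ½ × 20.9524 × 22 = €230.48.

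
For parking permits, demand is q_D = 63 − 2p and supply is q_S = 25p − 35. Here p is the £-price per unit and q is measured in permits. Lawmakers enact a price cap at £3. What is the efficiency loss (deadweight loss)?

£66.90

In inverse form: demand p = 31.5 − 0.5q, supply p = 1.4 + 0.04q.
Competitive equilibrium: 31.5 − 0.5q = 1.4 + 0.04q → q* = 55.7407, p* = 3.6296.
At the ceiling p = 3, quantity supplied = (3 − 1.4)/0.04 = 40.
Willingness to pay at q' = 40: 31.5 − 0.5·40 = 11.5.
Δq = 55.7407 − 40 = 15.7407; wedge = 11.5 − 3 = 8.5.
The triangle = ½ × 15.7407 × 8.5 = £66.90.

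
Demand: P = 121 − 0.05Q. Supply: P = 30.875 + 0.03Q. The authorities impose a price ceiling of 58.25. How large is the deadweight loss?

1832.91

Competitive equilibrium: 121 − 0.05Q = 30.875 + 0.03Q → Q* = 1126.5625, P* = 64.6719.
At the ceiling P = 58.25, quantity supplied = (58.25 − 30.875)/0.03 = 912.5.
Willingness to pay at Q' = 912.5: 121 − 0.05·912.5 = 75.375.
ΔQ = 1126.5625 − 912.5 = 214.0625; wedge = 75.375 − 58.25 = 17.125.
Welfare loss = ½ × 214.0625 × 17.125 = 1832.91.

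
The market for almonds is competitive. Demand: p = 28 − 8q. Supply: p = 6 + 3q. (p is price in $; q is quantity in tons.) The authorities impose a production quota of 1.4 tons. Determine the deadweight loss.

$1.98

Competitive equilibrium: 28 − 8q = 6 + 3q → q* = 2, p* = 12.
At q = 1.4: demand price = 28 − 8·1.4 = 16.8; supply price = 6 + 3·1.4 = 10.2.
Δq = 2 − 1.4 = 0.6; wedge = 16.8 − 10.2 = 6.6.
Deadweight loss = ½ × 0.6 × 6.6 = $1.98.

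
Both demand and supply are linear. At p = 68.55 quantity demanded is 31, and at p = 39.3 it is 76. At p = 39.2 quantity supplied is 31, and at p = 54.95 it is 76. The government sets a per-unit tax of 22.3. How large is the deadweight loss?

248.645

Demand slope = (39.3 − 68.55)/(76 − 31) = −0.65, so p = 88.7 − 0.65q.
Supply slope = (54.95 − 39.2)/(76 − 31) = 0.35, so p = 28.35 + 0.35q.
Competitive equilibrium: 88.7 − 0.65q = 28.35 + 0.35q → q* = 60.35, p* = 49.4725.
With the tax, the buyer price exceeds the seller price by 22.3: (88.7 − 0.65q) − (28.35 + 0.35q) = 22.3 → q' = 38.05.
Δq = 60.35 − 38.05 = 22.3; the wedge equals the tax, 22.3.
The triangle = ½ × 22.3 × 22.3 = 248.645.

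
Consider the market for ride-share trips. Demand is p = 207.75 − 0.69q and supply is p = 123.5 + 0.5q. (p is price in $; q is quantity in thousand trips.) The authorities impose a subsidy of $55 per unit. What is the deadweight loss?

Competitive equilibrium: 207.75 − 0.69q = 123.5 + 0.5q → q* = 70.7983, p* = 158.8992.
The subsidy lowers effective supply by 55: p = 68.5 + 0.5q.
New quantity: 207.75 − 0.69q = 68.5 + 0.5q → q' = 117.0168.
Overproduction Δq = 117.0168 − 70.7983 = 46.2185; wedge = subsidy = 55.
DWL = ½ × 46.2185 × 55 = $1271.01 thousand.

$1271.01 thousand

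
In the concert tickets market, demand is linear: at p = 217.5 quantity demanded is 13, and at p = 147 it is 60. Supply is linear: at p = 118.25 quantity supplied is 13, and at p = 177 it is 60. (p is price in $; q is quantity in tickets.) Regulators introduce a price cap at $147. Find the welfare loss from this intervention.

Demand slope = (147 − 217.5)/(60 − 13) = −1.5, so p = 237 − 1.5q.
Supply slope = (177 − 118.25)/(60 − 13) = 1.25, so p = 102 + 1.25q.
Competitive equilibrium: 237 − 1.5q = 102 + 1.25q → q* = 49.0909, p* = 163.3636.
At the ceiling p = 147, quantity supplied = (147 − 102)/1.25 = 36.
Willingness to pay at q' = 36: 237 − 1.5·36 = 183.
Δq = 49.0909 − 36 = 13.0909; wedge = 183 − 147 = 36.
Welfare loss = ½ × 13.0909 × 36 = $235.64.

$235.64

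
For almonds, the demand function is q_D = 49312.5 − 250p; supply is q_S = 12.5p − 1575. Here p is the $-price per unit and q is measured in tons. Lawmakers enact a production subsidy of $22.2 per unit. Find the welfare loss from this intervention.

$2933.57

In inverse form: demand p = 197.25 − 0.004q, supply p = 126 + 0.08q.
Competitive equilibrium: 197.25 − 0.004q = 126 + 0.08q → q* = 848.2143, p* = 193.8571.
The subsidy lowers effective supply by 22.2: p = 103.8 + 0.08q.
New quantity: 197.25 − 0.004q = 103.8 + 0.08q → q' = 1112.5.
Overproduction Δq = 1112.5 − 848.2143 = 264.2857; wedge = subsidy = 22.2.
DWL = ½ × 264.2857 × 22.2 = $2933.57.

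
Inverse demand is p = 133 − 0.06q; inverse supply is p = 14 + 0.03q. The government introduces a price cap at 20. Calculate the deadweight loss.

Competitive equilibrium: 133 − 0.06q = 14 + 0.03q → q* = 1322.2222, p* = 53.6667.
At the ceiling p = 20, quantity supplied = (20 − 14)/0.03 = 200.
Willingness to pay at q' = 200: 133 − 0.06·200 = 121.
Δq = 1322.2222 − 200 = 1122.2222; wedge = 121 − 20 = 101.
DWL = ½ × 1122.2222 × 101 = 56672.22.

56672.22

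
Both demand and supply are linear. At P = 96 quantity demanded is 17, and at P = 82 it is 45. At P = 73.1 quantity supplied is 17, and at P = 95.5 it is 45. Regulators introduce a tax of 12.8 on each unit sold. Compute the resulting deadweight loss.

Demand slope = (82 − 96)/(45 − 17) = −0.5, so P = 104.5 − 0.5Q.
Supply slope = (95.5 − 73.1)/(45 − 17) = 0.8, so P = 59.5 + 0.8Q.
Competitive equilibrium: 104.5 − 0.5Q = 59.5 + 0.8Q → Q* = 34.6154, P* = 87.1923.
With the tax, the buyer price exceeds the seller price by 12.8: (104.5 − 0.5Q) − (59.5 + 0.8Q) = 12.8 → Q' = 24.7692.
ΔQ = 34.6154 − 24.7692 = 9.8462; the wedge equals the tax, 12.8.
Deadweight loss = ½ × 9.8462 × 12.8 = 63.02.

63.02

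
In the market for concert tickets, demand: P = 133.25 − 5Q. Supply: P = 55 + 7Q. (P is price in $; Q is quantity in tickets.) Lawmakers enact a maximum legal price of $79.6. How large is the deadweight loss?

Competitive equilibrium: 133.25 − 5Q = 55 + 7Q → Q* = 6.5208, P* = 100.6458.
At the ceiling P = 79.6, quantity supplied = (79.6 − 55)/7 = 3.5143.
Willingness to pay at Q' = 3.5143: 133.25 − 5·3.5143 = 115.6785.
ΔQ = 6.5208 − 3.5143 = 3.0065; wedge = 115.6785 − 79.6 = 36.0785.
The triangle = ½ × 3.0065 × 36.0785 = $54.24.

$54.24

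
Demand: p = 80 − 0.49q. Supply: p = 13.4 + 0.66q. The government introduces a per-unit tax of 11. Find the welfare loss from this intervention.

52.61

Competitive equilibrium: 80 − 0.49q = 13.4 + 0.66q → q* = 57.913, p* = 51.6226.
With the tax, the buyer price exceeds the seller price by 11: (80 − 0.49q) − (13.4 + 0.66q) = 11 → q' = 48.3478.
Δq = 57.913 − 48.3478 = 9.5652; the wedge equals the tax, 11.
Deadweight loss = ½ × 9.5652 × 11 = 52.61.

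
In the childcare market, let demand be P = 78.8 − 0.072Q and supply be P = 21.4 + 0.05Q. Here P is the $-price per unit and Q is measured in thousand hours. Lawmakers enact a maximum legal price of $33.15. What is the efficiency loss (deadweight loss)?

$3382.84 thousand

Competitive equilibrium: 78.8 − 0.072Q = 21.4 + 0.05Q → Q* = 470.4918, P* = 44.9246.
At the ceiling P = 33.15, quantity supplied = (33.15 − 21.4)/0.05 = 235.
Willingness to pay at Q' = 235: 78.8 − 0.072·235 = 61.88.
ΔQ = 470.4918 − 235 = 235.4918; wedge = 61.88 − 33.15 = 28.73.
The triangle = ½ × 235.4918 × 28.73 = $3382.84 thousand.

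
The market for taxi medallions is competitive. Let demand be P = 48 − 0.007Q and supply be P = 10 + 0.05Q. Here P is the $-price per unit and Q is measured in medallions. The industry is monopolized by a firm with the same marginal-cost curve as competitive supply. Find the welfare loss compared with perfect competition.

Competitive equilibrium: 48 − 0.007Q = 10 + 0.05Q → Q* = 666.6667, P* = 43.3333.
Marginal revenue: MR = 48 − 0.014Q. Set MR = MC: 48 − 0.014Q = 10 + 0.05Q → Q_m = 593.75.
Price P_m = 48 − 0.007·593.75 = 43.8438; MC(Q_m) = 10 + 0.05·593.75 = 39.6875.
Competitive Q* = 666.6667, so ΔQ = 72.9167; wedge = 43.8438 − 39.6875 = 4.1563.
DWL = ½ × 72.9167 × 4.1563 = $151.53.

$151.53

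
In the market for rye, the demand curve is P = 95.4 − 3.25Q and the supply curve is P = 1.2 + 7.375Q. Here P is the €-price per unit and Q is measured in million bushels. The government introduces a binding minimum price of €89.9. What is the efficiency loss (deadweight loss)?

€273.38 million

Competitive equilibrium: 95.4 − 3.25Q = 1.2 + 7.375Q → Q* = 8.8659, P* = 66.5859.
At the floor P = 89.9, quantity demanded = (95.4 − 89.9)/3.25 = 1.6923.
Sellers' marginal cost at Q' = 1.6923: 1.2 + 7.375·1.6923 = 13.6807.
ΔQ = 8.8659 − 1.6923 = 7.1736; wedge = 89.9 − 13.6807 = 76.2193.
DWL = ½ × 7.1736 × 76.2193 = €273.38 million.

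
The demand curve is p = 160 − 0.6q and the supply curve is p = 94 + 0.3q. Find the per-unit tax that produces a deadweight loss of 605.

Competitive equilibrium: 160 − 0.6q = 94 + 0.3q → q* = 73.3333, p* = 116.
A tax t gives Δq = t/0.9 and wedge t, so DWL = t²/1.8.
t²/1.8 = 605 → t² = 1089 → t = 33.

33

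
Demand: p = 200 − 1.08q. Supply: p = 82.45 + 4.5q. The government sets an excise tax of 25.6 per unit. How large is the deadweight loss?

Competitive equilibrium: 200 − 1.08q = 82.45 + 4.5q → q* = 21.0663, p* = 177.2484.
With the tax, the buyer price exceeds the seller price by 25.6: (200 − 1.08q) − (82.45 + 4.5q) = 25.6 → q' = 16.4785.
Δq = 21.0663 − 16.4785 = 4.5878; the wedge equals the tax, 25.6.
Welfare loss = ½ × 4.5878 × 25.6 = 58.72.

58.72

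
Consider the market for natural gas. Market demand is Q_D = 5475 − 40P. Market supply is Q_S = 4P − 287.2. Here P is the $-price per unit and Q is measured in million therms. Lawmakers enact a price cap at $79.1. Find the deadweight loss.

$5916.60 million

In inverse form: demand P = 136.875 − 0.025Q, supply P = 71.8 + 0.25Q.
Competitive equilibrium: 136.875 − 0.025Q = 71.8 + 0.25Q → Q* = 236.6364, P* = 130.9591.
At the ceiling P = 79.1, quantity supplied = (79.1 − 71.8)/0.25 = 29.2.
Willingness to pay at Q' = 29.2: 136.875 − 0.025·29.2 = 136.145.
ΔQ = 236.6364 − 29.2 = 207.4364; wedge = 136.145 − 79.1 = 57.045.
DWL = ½ × 207.4364 × 57.045 = $5916.60 million.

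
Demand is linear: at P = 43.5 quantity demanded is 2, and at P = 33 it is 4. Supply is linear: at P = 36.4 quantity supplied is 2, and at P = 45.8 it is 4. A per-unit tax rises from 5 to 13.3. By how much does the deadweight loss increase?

Demand slope = (33 − 43.5)/(4 − 2) = −5.25, so P = 54 − 5.25Q.
Supply slope = (45.8 − 36.4)/(4 − 2) = 4.7, so P = 27 + 4.7Q.
Competitive equilibrium: 54 − 5.25Q = 27 + 4.7Q → Q* = 2.7136, P* = 39.7538.
For a per-unit tax t: ΔQ = t/9.95, so DWL = ½·t·(t/9.95) = t²/19.9.
At t = 5: DWL = 1.256. At t = 13.3: DWL = 8.889.
Increase = 8.889 − 1.256 = 7.63.

7.63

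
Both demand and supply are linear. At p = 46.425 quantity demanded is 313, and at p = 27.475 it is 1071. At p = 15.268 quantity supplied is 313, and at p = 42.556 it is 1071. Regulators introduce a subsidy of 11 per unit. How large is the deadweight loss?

Demand slope = (27.475 − 46.425)/(1071 − 313) = −0.025, so p = 54.25 − 0.025q.
Supply slope = (42.556 − 15.268)/(1071 − 313) = 0.036, so p = 4 + 0.036q.
Competitive equilibrium: 54.25 − 0.025q = 4 + 0.036q → q* = 823.7705, p* = 33.6557.
The subsidy lowers effective supply by 11: p = 0.036q − 7.
New quantity: 54.25 − 0.025q = 0.036q − 7 → q' = 1004.0984.
Overproduction Δq = 1004.0984 − 823.7705 = 180.3279; wedge = subsidy = 11.
DWL = ½ × 180.3279 × 11 = 991.80.

991.80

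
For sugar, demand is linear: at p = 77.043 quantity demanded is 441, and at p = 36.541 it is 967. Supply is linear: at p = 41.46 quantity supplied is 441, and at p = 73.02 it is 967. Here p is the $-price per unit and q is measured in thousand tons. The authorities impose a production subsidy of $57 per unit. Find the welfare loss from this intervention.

Demand slope = (36.541 − 77.043)/(967 − 441) = −0.077, so p = 111 − 0.077q.
Supply slope = (73.02 − 41.46)/(967 − 441) = 0.06, so p = 15 + 0.06q.
Competitive equilibrium: 111 − 0.077q = 15 + 0.06q → q* = 700.7299, p* = 57.0438.
The subsidy lowers effective supply by 57: p = 0.06q − 42.
New quantity: 111 − 0.077q = 0.06q − 42 → q' = 1116.7883.
Overproduction Δq = 1116.7883 − 700.7299 = 416.0584; wedge = subsidy = 57.
Deadweight loss = ½ × 416.0584 × 57 = $11857.66 thousand.

$11857.66 thousand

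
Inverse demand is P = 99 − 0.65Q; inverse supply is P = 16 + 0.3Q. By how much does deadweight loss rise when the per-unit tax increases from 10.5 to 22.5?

Competitive equilibrium: 99 − 0.65Q = 16 + 0.3Q → Q* = 87.3684, P* = 42.2105.
For a per-unit tax t: ΔQ = t/0.95, so DWL = ½·t·(t/0.95) = t²/1.9.
At t = 10.5: DWL = 58.026. At t = 22.5: DWL = 266.447.
Increase = 266.447 − 58.026 = 208.42.

208.42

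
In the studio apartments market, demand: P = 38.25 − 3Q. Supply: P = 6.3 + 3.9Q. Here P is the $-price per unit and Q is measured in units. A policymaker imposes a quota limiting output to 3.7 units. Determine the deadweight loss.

$2.99

Competitive equilibrium: 38.25 − 3Q = 6.3 + 3.9Q → Q* = 4.6304, P* = 24.3587.
At Q = 3.7: demand price = 38.25 − 3·3.7 = 27.15; supply price = 6.3 + 3.9·3.7 = 20.73.
ΔQ = 4.6304 − 3.7 = 0.9304; wedge = 27.15 − 20.73 = 6.42.
The triangle = ½ × 0.9304 × 6.42 = $2.99.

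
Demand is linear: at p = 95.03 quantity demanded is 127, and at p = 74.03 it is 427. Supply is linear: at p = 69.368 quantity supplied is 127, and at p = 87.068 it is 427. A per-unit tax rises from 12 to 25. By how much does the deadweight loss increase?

1864.34

Demand slope = (74.03 − 95.03)/(427 − 127) = −0.07, so p = 103.92 − 0.07q.
Supply slope = (87.068 − 69.368)/(427 − 127) = 0.059, so p = 61.875 + 0.059q.
Competitive equilibrium: 103.92 − 0.07q = 61.875 + 0.059q → q* = 325.9302, p* = 81.1049.
For a per-unit tax t: Δq = t/0.129, so DWL = ½·t·(t/0.129) = t²/0.258.
At t = 12: DWL = 558.14. At t = 25: DWL = 2422.481.
Increase = 2422.481 − 558.14 = 1864.34.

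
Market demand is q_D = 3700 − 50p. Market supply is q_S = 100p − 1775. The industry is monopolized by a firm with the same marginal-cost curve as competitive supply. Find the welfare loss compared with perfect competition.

8437.50

In inverse form: demand p = 74 − 0.02q, supply p = 17.75 + 0.01q.
Competitive equilibrium: 74 − 0.02q = 17.75 + 0.01q → q* = 1875, p* = 36.5.
Marginal revenue: MR = 74 − 0.04q. Set MR = MC: 74 − 0.04q = 17.75 + 0.01q → q_m = 1125.
Price p_m = 74 − 0.02·1125 = 51.5; MC(q_m) = 17.75 + 0.01·1125 = 29.
Competitive q* = 1875, so Δq = 750; wedge = 51.5 − 29 = 22.5.
Deadweight loss = ½ × 750 × 22.5 = 8437.50.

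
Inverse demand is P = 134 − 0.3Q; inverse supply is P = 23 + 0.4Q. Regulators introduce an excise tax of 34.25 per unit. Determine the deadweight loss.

Competitive equilibrium: 134 − 0.3Q = 23 + 0.4Q → Q* = 158.5714, P* = 86.4286.
With the tax, the buyer price exceeds the seller price by 34.25: (134 − 0.3Q) − (23 + 0.4Q) = 34.25 → Q' = 109.6429.
ΔQ = 158.5714 − 109.6429 = 48.9285; the wedge equals the tax, 34.25.
DWL = ½ × 48.9285 × 34.25 = 837.90.

837.90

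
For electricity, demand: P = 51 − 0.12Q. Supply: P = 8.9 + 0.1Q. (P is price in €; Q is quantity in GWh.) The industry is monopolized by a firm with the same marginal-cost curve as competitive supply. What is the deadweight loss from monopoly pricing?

Competitive equilibrium: 51 − 0.12Q = 8.9 + 0.1Q → Q* = 191.3636, P* = 28.0364.
Marginal revenue: MR = 51 − 0.24Q. Set MR = MC: 51 − 0.24Q = 8.9 + 0.1Q → Q_m = 123.8235.
Price P_m = 51 − 0.12·123.8235 = 36.1412; MC(Q_m) = 8.9 + 0.1·123.8235 = 21.2824.
Competitive Q* = 191.3636, so ΔQ = 67.5401; wedge = 36.1412 − 21.2824 = 14.8588.
Welfare loss = ½ × 67.5401 × 14.8588 = €501.78.

€501.78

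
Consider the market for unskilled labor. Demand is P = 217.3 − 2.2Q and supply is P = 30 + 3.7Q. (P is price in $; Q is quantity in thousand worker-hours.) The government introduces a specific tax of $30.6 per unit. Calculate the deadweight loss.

$79.35 thousand

Competitive equilibrium: 217.3 − 2.2Q = 30 + 3.7Q → Q* = 31.7458, P* = 147.4593.
With the tax, the buyer price exceeds the seller price by 30.6: (217.3 − 2.2Q) − (30 + 3.7Q) = 30.6 → Q' = 26.5593.
ΔQ = 31.7458 − 26.5593 = 5.1865; the wedge equals the tax, 30.6.
The triangle = ½ × 5.1865 × 30.6 = $79.35 thousand.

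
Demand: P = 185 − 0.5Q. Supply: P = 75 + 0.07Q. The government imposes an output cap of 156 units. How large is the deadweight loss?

389.80

Competitive equilibrium: 185 − 0.5Q = 75 + 0.07Q → Q* = 192.9825, P* = 88.5088.
At Q = 156: demand price = 185 − 0.5·156 = 107; supply price = 75 + 0.07·156 = 85.92.
ΔQ = 192.9825 − 156 = 36.9825; wedge = 107 − 85.92 = 21.08.
The triangle = ½ × 36.9825 × 21.08 = 389.80.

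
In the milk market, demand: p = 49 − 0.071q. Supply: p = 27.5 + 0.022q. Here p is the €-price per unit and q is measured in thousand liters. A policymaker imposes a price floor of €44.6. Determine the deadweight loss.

€1331.40 thousand

Competitive equilibrium: 49 − 0.071q = 27.5 + 0.022q → q* = 231.1828, p* = 32.586.
At the floor p = 44.6, quantity demanded = (49 − 44.6)/0.071 = 61.9718.
Sellers' marginal cost at q' = 61.9718: 27.5 + 0.022·61.9718 = 28.8634.
Δq = 231.1828 − 61.9718 = 169.211; wedge = 44.6 − 28.8634 = 15.7366.
Deadweight loss = ½ × 169.211 × 15.7366 = €1331.40 thousand.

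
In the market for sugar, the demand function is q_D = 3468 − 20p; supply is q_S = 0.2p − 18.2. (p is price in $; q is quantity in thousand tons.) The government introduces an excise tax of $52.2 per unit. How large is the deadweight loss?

$269.79 thousand

In inverse form: demand p = 173.4 − 0.05q, supply p = 91 + 5q.
Competitive equilibrium: 173.4 − 0.05q = 91 + 5q → q* = 16.3168, p* = 172.5842.
With the tax, the buyer price exceeds the seller price by 52.2: (173.4 − 0.05q) − (91 + 5q) = 52.2 → q' = 5.9802.
Δq = 16.3168 − 5.9802 = 10.3366; the wedge equals the tax, 52.2.
Deadweight loss = ½ × 10.3366 × 52.2 = $269.79 thousand.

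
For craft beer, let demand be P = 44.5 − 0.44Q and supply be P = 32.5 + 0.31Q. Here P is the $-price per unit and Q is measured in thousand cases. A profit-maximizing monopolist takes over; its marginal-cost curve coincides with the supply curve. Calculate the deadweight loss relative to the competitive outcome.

$13.12 thousand

Competitive equilibrium: 44.5 − 0.44Q = 32.5 + 0.31Q → Q* = 16, P* = 37.46.
Marginal revenue: MR = 44.5 − 0.88Q. Set MR = MC: 44.5 − 0.88Q = 32.5 + 0.31Q → Q_m = 10.084.
Price P_m = 44.5 − 0.44·10.084 = 40.063; MC(Q_m) = 32.5 + 0.31·10.084 = 35.626.
Competitive Q* = 16, so ΔQ = 5.916; wedge = 40.063 − 35.626 = 4.437.
Deadweight loss = ½ × 5.916 × 4.437 = $13.12 thousand.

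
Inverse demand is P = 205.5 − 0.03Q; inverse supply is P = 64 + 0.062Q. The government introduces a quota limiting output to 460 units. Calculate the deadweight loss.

Competitive equilibrium: 205.5 − 0.03Q = 64 + 0.062Q → Q* = 1538.0435, P* = 159.3587.
At Q = 460: demand price = 205.5 − 0.03·460 = 191.7; supply price = 64 + 0.062·460 = 92.52.
ΔQ = 1538.0435 − 460 = 1078.0435; wedge = 191.7 − 92.52 = 99.18.
Welfare loss = ½ × 1078.0435 × 99.18 = 53460.18.

53460.18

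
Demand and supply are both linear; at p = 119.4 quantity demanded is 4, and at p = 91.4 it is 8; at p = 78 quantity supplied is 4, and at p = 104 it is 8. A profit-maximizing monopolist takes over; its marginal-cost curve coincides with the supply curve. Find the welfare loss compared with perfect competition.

39.30

Demand slope = (91.4 − 119.4)/(8 − 4) = −7, so p = 147.4 − 7q.
Supply slope = (104 − 78)/(8 − 4) = 6.5, so p = 52 + 6.5q.
Competitive equilibrium: 147.4 − 7q = 52 + 6.5q → q* = 7.0667, p* = 97.9333.
Marginal revenue: MR = 147.4 − 14q. Set MR = MC: 147.4 − 14q = 52 + 6.5q → q_m = 4.6537.
Price p_m = 147.4 − 7·4.6537 = 114.8241; MC(q_m) = 52 + 6.5·4.6537 = 82.2491.
Competitive q* = 7.0667, so Δq = 2.413; wedge = 114.8241 − 82.2491 = 32.575.
DWL = ½ × 2.413 × 32.575 = 39.30.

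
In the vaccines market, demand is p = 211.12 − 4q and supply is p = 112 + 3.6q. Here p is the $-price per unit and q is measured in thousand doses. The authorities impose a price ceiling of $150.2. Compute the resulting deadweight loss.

Competitive equilibrium: 211.12 − 4q = 112 + 3.6q → q* = 13.0421, p* = 158.9516.
At the ceiling p = 150.2, quantity supplied = (150.2 − 112)/3.6 = 10.6111.
Willingness to pay at q' = 10.6111: 211.12 − 4·10.6111 = 168.6756.
Δq = 13.0421 − 10.6111 = 2.431; wedge = 168.6756 − 150.2 = 18.4756.
Deadweight loss = ½ × 2.431 × 18.4756 = $22.46 thousand.

$22.46 thousand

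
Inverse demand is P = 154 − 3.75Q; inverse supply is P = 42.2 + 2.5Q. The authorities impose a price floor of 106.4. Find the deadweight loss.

Competitive equilibrium: 154 − 3.75Q = 42.2 + 2.5Q → Q* = 17.888, P* = 86.92.
At the floor P = 106.4, quantity demanded = (154 − 106.4)/3.75 = 12.6933.
Sellers' marginal cost at Q' = 12.6933: 42.2 + 2.5·12.6933 = 73.9333.
ΔQ = 17.888 − 12.6933 = 5.1947; wedge = 106.4 − 73.9333 = 32.4667.
The triangle = ½ × 5.1947 × 32.4667 = 84.33.

84.33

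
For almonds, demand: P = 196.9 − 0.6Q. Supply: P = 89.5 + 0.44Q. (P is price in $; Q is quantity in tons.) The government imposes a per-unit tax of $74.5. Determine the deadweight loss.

$2668.39

Competitive equilibrium: 196.9 − 0.6Q = 89.5 + 0.44Q → Q* = 103.2692, P* = 134.9385.
With the tax, the buyer price exceeds the seller price by 74.5: (196.9 − 0.6Q) − (89.5 + 0.44Q) = 74.5 → Q' = 31.6346.
ΔQ = 103.2692 − 31.6346 = 71.6346; the wedge equals the tax, 74.5.
DWL = ½ × 71.6346 × 74.5 = $2668.39.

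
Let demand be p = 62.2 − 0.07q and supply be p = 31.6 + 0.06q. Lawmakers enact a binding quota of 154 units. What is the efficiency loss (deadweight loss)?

430.52

Competitive equilibrium: 62.2 − 0.07q = 31.6 + 0.06q → q* = 235.3846, p* = 45.7231.
At q = 154: demand price = 62.2 − 0.07·154 = 51.42; supply price = 31.6 + 0.06·154 = 40.84.
Δq = 235.3846 − 154 = 81.3846; wedge = 51.42 − 40.84 = 10.58.
Deadweight loss = ½ × 81.3846 × 10.58 = 430.52.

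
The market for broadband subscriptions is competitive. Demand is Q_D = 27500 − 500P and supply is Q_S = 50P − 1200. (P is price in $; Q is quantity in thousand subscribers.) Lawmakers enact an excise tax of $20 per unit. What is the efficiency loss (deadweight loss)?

In inverse form: demand P = 55 − 0.002Q, supply P = 24 + 0.02Q.
Competitive equilibrium: 55 − 0.002Q = 24 + 0.02Q → Q* = 1409.0909, P* = 52.1818.
With the tax, the buyer price exceeds the seller price by 20: (55 − 0.002Q) − (24 + 0.02Q) = 20 → Q' = 500.
ΔQ = 1409.0909 − 500 = 909.0909; the wedge equals the tax, 20.
Welfare loss = ½ × 909.0909 × 20 = $9090.91 thousand.

$9090.91 thousand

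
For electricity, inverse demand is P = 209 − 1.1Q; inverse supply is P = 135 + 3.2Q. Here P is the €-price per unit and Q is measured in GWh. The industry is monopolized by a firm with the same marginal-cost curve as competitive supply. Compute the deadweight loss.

€26.42

Competitive equilibrium: 209 − 1.1Q = 135 + 3.2Q → Q* = 17.2093, P* = 190.0698.
Marginal revenue: MR = 209 − 2.2Q. Set MR = MC: 209 − 2.2Q = 135 + 3.2Q → Q_m = 13.7037.
Price P_m = 209 − 1.1·13.7037 = 193.9259; MC(Q_m) = 135 + 3.2·13.7037 = 178.8518.
Competitive Q* = 17.2093, so ΔQ = 3.5056; wedge = 193.9259 − 178.8518 = 15.0741.
Welfare loss = ½ × 3.5056 × 15.0741 = €26.42.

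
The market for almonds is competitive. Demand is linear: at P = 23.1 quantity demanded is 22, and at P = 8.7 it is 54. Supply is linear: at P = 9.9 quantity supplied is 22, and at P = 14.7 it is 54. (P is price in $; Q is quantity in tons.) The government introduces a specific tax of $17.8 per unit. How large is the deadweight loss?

Demand slope = (8.7 − 23.1)/(54 − 22) = −0.45, so P = 33 − 0.45Q.
Supply slope = (14.7 − 9.9)/(54 − 22) = 0.15, so P = 6.6 + 0.15Q.
Competitive equilibrium: 33 − 0.45Q = 6.6 + 0.15Q → Q* = 44, P* = 13.2.
With the tax, the buyer price exceeds the seller price by 17.8: (33 − 0.45Q) − (6.6 + 0.15Q) = 17.8 → Q' = 14.3333.
ΔQ = 44 − 14.3333 = 29.6667; the wedge equals the tax, 17.8.
Welfare loss = ½ × 29.6667 × 17.8 = $264.03.

$264.03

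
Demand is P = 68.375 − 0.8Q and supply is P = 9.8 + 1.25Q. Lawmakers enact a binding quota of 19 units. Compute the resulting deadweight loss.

93.94

Competitive equilibrium: 68.375 − 0.8Q = 9.8 + 1.25Q → Q* = 28.5732, P* = 45.5165.
At Q = 19: demand price = 68.375 − 0.8·19 = 53.175; supply price = 9.8 + 1.25·19 = 33.55.
ΔQ = 28.5732 − 19 = 9.5732; wedge = 53.175 − 33.55 = 19.625.
DWL = ½ × 9.5732 × 19.625 = 93.94.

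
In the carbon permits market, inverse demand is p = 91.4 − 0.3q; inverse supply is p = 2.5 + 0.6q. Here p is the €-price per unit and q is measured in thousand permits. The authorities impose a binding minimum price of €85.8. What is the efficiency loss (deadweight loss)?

Competitive equilibrium: 91.4 − 0.3q = 2.5 + 0.6q → q* = 98.7778, p* = 61.7667.
At the floor p = 85.8, quantity demanded = (91.4 − 85.8)/0.3 = 18.6667.
Sellers' marginal cost at q' = 18.6667: 2.5 + 0.6·18.6667 = 13.7.
Δq = 98.7778 − 18.6667 = 80.1111; wedge = 85.8 − 13.7 = 72.1.
Welfare loss = ½ × 80.1111 × 72.1 = €2888.01 thousand.

€2888.01 thousand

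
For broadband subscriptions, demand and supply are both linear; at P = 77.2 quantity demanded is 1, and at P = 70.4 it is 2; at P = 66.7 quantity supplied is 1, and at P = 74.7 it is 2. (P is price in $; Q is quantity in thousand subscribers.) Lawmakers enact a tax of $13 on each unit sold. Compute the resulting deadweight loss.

Demand slope = (70.4 − 77.2)/(2 − 1) = −6.8, so P = 84 − 6.8Q.
Supply slope = (74.7 − 66.7)/(2 − 1) = 8, so P = 58.7 + 8Q.
Competitive equilibrium: 84 − 6.8Q = 58.7 + 8Q → Q* = 1.7095, P* = 72.3757.
With the tax, the buyer price exceeds the seller price by 13: (84 − 6.8Q) − (58.7 + 8Q) = 13 → Q' = 0.8311.
ΔQ = 1.7095 − 0.8311 = 0.8784; the wedge equals the tax, 13.
The triangle = ½ × 0.8784 × 13 = $5.71 thousand.

$5.71 thousand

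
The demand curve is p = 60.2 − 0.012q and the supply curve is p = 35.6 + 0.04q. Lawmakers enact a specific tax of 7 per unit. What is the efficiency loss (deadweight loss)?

471.15

Competitive equilibrium: 60.2 − 0.012q = 35.6 + 0.04q → q* = 473.0769, p* = 54.5231.
With the tax, the buyer price exceeds the seller price by 7: (60.2 − 0.012q) − (35.6 + 0.04q) = 7 → q' = 338.4615.
Δq = 473.0769 − 338.4615 = 134.6154; the wedge equals the tax, 7.
The triangle = ½ × 134.6154 × 7 = 471.15.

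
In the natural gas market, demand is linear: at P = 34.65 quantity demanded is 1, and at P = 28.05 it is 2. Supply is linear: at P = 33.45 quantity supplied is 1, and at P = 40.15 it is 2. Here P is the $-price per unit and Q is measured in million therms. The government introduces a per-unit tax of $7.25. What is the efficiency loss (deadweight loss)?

Demand slope = (28.05 − 34.65)/(2 − 1) = −6.6, so P = 41.25 − 6.6Q.
Supply slope = (40.15 − 33.45)/(2 − 1) = 6.7, so P = 26.75 + 6.7Q.
Competitive equilibrium: 41.25 − 6.6Q = 26.75 + 6.7Q → Q* = 1.0902, P* = 34.0545.
With the tax, the buyer price exceeds the seller price by 7.25: (41.25 − 6.6Q) − (26.75 + 6.7Q) = 7.25 → Q' = 0.5451.
ΔQ = 1.0902 − 0.5451 = 0.5451; the wedge equals the tax, 7.25.
Deadweight loss = ½ × 0.5451 × 7.25 = $1.98 million.

$1.98 million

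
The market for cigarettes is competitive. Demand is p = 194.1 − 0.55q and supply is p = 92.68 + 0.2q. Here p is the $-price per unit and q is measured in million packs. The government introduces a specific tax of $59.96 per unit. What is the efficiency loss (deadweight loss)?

Competitive equilibrium: 194.1 − 0.55q = 92.68 + 0.2q → q* = 135.2267, p* = 119.7253.
With the tax, the buyer price exceeds the seller price by 59.96: (194.1 − 0.55q) − (92.68 + 0.2q) = 59.96 → q' = 55.28.
Δq = 135.2267 − 55.28 = 79.9467; the wedge equals the tax, 59.96.
The triangle = ½ × 79.9467 × 59.96 = $2396.80 million.

$2396.80 million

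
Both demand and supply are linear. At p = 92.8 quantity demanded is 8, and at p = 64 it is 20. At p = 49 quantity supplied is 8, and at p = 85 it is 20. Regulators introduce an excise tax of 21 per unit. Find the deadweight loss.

Demand slope = (64 − 92.8)/(20 − 8) = −2.4, so p = 112 − 2.4q.
Supply slope = (85 − 49)/(20 − 8) = 3, so p = 25 + 3q.
Competitive equilibrium: 112 − 2.4q = 25 + 3q → q* = 16.1111, p* = 73.3333.
With the tax, the buyer price exceeds the seller price by 21: (112 − 2.4q) − (25 + 3q) = 21 → q' = 12.2222.
Δq = 16.1111 − 12.2222 = 3.8889; the wedge equals the tax, 21.
DWL = ½ × 3.8889 × 21 = 40.83.

40.83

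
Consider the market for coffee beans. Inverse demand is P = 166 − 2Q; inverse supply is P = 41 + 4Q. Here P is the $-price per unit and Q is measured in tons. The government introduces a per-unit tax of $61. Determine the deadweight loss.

$310.08

Competitive equilibrium: 166 − 2Q = 41 + 4Q → Q* = 20.8333, P* = 124.3333.
With the tax, the buyer price exceeds the seller price by 61: (166 − 2Q) − (41 + 4Q) = 61 → Q' = 10.6667.
ΔQ = 20.8333 − 10.6667 = 10.1666; the wedge equals the tax, 61.
Welfare loss = ½ × 10.1666 × 61 = $310.08.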